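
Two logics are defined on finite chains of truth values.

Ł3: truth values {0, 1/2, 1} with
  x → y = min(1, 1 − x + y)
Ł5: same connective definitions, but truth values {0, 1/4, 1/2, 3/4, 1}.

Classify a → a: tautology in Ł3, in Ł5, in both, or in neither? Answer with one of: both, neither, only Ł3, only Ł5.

both

In Ł3: every assignment gives 1 — tautology.
In Ł5: every assignment gives 1 — tautology.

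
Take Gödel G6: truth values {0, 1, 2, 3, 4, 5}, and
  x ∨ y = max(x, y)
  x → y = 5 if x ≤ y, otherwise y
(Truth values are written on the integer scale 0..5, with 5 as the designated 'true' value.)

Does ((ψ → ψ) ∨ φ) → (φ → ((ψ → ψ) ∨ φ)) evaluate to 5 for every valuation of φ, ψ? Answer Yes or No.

At φ = 1, ψ = 4, for instance:
ψ → ψ = 4 → 4 = 5
(ψ → ψ) ∨ φ = 5 ∨ 1 = 5
φ → ((ψ → ψ) ∨ φ) = 1 → 5 = 5
((ψ → ψ) ∨ φ) → (φ → ((ψ → ψ) ∨ φ)) = 5 → 5 = 5
and checking the remaining 35 assignments likewise gives ≥ 5 in every case.

Yes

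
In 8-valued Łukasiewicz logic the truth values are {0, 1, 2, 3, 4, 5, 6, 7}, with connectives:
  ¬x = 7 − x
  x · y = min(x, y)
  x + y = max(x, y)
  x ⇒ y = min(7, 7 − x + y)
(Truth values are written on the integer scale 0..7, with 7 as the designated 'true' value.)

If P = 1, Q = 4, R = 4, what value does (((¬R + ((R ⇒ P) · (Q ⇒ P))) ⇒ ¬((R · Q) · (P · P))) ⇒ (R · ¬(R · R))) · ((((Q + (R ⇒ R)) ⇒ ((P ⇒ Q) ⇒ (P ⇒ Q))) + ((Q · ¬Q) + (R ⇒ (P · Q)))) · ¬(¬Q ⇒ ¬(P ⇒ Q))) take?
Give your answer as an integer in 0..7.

3

¬R = ¬4 = 3
R ⇒ P = 4 ⇒ 1 = 4
Q ⇒ P = 4 ⇒ 1 = 4
(R ⇒ P) · (Q ⇒ P) = 4 · 4 = 4
¬R + ((R ⇒ P) · (Q ⇒ P)) = 3 + 4 = 4
R · Q = 4 · 4 = 4
P · P = 1 · 1 = 1
(R · Q) · (P · P) = 4 · 1 = 1
¬((R · Q) · (P · P)) = ¬1 = 6
(¬R + ((R ⇒ P) · (Q ⇒ P))) ⇒ ¬((R · Q) · (P · P)) = 4 ⇒ 6 = 7
R · R = 4 · 4 = 4
¬(R · R) = ¬4 = 3
R · ¬(R · R) = 4 · 3 = 3
((¬R + ((R ⇒ P) · (Q ⇒ P))) ⇒ ¬((R · Q) · (P · P))) ⇒ (R · ¬(R · R)) = 7 ⇒ 3 = 3
R ⇒ R = 4 ⇒ 4 = 7
Q + (R ⇒ R) = 4 + 7 = 7
P ⇒ Q = 1 ⇒ 4 = 7
P ⇒ Q = 1 ⇒ 4 = 7
(P ⇒ Q) ⇒ (P ⇒ Q) = 7 ⇒ 7 = 7
(Q + (R ⇒ R)) ⇒ ((P ⇒ Q) ⇒ (P ⇒ Q)) = 7 ⇒ 7 = 7
¬Q = ¬4 = 3
Q · ¬Q = 4 · 3 = 3
P · Q = 1 · 4 = 1
R ⇒ (P · Q) = 4 ⇒ 1 = 4
(Q · ¬Q) + (R ⇒ (P · Q)) = 3 + 4 = 4
((Q + (R ⇒ R)) ⇒ ((P ⇒ Q) ⇒ (P ⇒ Q))) + ((Q · ¬Q) + (R ⇒ (P · Q))) = 7 + 4 = 7
¬Q = ¬4 = 3
P ⇒ Q = 1 ⇒ 4 = 7
¬(P ⇒ Q) = ¬7 = 0
¬Q ⇒ ¬(P ⇒ Q) = 3 ⇒ 0 = 4
¬(¬Q ⇒ ¬(P ⇒ Q)) = ¬4 = 3
(((Q + (R ⇒ R)) ⇒ ((P ⇒ Q) ⇒ (P ⇒ Q))) + ((Q · ¬Q) + (R ⇒ (P · Q)))) · ¬(¬Q ⇒ ¬(P ⇒ Q)) = 7 · 3 = 3
(((¬R + ((R ⇒ P) · (Q ⇒ P))) ⇒ ¬((R · Q) · (P · P))) ⇒ (R · ¬(R · R))) · ((((Q + (R ⇒ R)) ⇒ ((P ⇒ Q) ⇒ (P ⇒ Q))) + ((Q · ¬Q) + (R ⇒ (P · Q)))) · ¬(¬Q ⇒ ¬(P ⇒ Q))) = 3 · 3 = 3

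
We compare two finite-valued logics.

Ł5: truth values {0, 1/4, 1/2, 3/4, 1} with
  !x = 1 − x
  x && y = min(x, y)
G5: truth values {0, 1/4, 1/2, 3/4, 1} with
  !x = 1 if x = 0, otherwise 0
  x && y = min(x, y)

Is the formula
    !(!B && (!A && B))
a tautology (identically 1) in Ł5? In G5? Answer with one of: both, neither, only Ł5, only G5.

In Ł5: at A = 0, B = 1/4 the value is 3/4 — not a tautology.
In G5: every assignment gives 1 — tautology.

only G5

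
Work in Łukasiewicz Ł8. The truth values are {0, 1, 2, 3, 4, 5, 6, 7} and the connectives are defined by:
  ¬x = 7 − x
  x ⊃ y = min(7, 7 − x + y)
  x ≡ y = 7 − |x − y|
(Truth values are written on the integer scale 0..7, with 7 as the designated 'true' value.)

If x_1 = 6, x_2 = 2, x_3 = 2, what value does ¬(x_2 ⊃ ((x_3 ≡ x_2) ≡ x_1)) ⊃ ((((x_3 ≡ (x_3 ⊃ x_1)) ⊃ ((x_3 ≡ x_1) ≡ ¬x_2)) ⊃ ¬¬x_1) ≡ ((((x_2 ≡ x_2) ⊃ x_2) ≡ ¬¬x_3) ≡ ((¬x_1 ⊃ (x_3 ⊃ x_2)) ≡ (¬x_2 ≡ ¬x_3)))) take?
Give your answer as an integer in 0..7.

x_3 ≡ x_2 = 2 ≡ 2 = 7
(x_3 ≡ x_2) ≡ x_1 = 7 ≡ 6 = 6
x_2 ⊃ ((x_3 ≡ x_2) ≡ x_1) = 2 ⊃ 6 = 7
¬(x_2 ⊃ ((x_3 ≡ x_2) ≡ x_1)) = ¬7 = 0
x_3 ⊃ x_1 = 2 ⊃ 6 = 7
x_3 ≡ (x_3 ⊃ x_1) = 2 ≡ 7 = 2
x_3 ≡ x_1 = 2 ≡ 6 = 3
¬x_2 = ¬2 = 5
(x_3 ≡ x_1) ≡ ¬x_2 = 3 ≡ 5 = 5
(x_3 ≡ (x_3 ⊃ x_1)) ⊃ ((x_3 ≡ x_1) ≡ ¬x_2) = 2 ⊃ 5 = 7
¬x_1 = ¬6 = 1
¬¬x_1 = ¬1 = 6
((x_3 ≡ (x_3 ⊃ x_1)) ⊃ ((x_3 ≡ x_1) ≡ ¬x_2)) ⊃ ¬¬x_1 = 7 ⊃ 6 = 6
x_2 ≡ x_2 = 2 ≡ 2 = 7
(x_2 ≡ x_2) ⊃ x_2 = 7 ⊃ 2 = 2
¬x_3 = ¬2 = 5
¬¬x_3 = ¬5 = 2
((x_2 ≡ x_2) ⊃ x_2) ≡ ¬¬x_3 = 2 ≡ 2 = 7
¬x_1 = ¬6 = 1
x_3 ⊃ x_2 = 2 ⊃ 2 = 7
¬x_1 ⊃ (x_3 ⊃ x_2) = 1 ⊃ 7 = 7
¬x_2 = ¬2 = 5
¬x_3 = ¬2 = 5
¬x_2 ≡ ¬x_3 = 5 ≡ 5 = 7
(¬x_1 ⊃ (x_3 ⊃ x_2)) ≡ (¬x_2 ≡ ¬x_3) = 7 ≡ 7 = 7
(((x_2 ≡ x_2) ⊃ x_2) ≡ ¬¬x_3) ≡ ((¬x_1 ⊃ (x_3 ⊃ x_2)) ≡ (¬x_2 ≡ ¬x_3)) = 7 ≡ 7 = 7
(((x_3 ≡ (x_3 ⊃ x_1)) ⊃ ((x_3 ≡ x_1) ≡ ¬x_2)) ⊃ ¬¬x_1) ≡ ((((x_2 ≡ x_2) ⊃ x_2) ≡ ¬¬x_3) ≡ ((¬x_1 ⊃ (x_3 ⊃ x_2)) ≡ (¬x_2 ≡ ¬x_3))) = 6 ≡ 7 = 6
¬(x_2 ⊃ ((x_3 ≡ x_2) ≡ x_1)) ⊃ ((((x_3 ≡ (x_3 ⊃ x_1)) ⊃ ((x_3 ≡ x_1) ≡ ¬x_2)) ⊃ ¬¬x_1) ≡ ((((x_2 ≡ x_2) ⊃ x_2) ≡ ¬¬x_3) ≡ ((¬x_1 ⊃ (x_3 ⊃ x_2)) ≡ (¬x_2 ≡ ¬x_3)))) = 0 ⊃ 6 = 7

7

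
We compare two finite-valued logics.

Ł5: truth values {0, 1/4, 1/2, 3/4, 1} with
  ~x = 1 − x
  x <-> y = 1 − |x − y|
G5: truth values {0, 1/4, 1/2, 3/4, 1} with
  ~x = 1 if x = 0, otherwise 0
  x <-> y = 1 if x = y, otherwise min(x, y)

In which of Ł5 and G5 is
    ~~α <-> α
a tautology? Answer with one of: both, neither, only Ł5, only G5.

In Ł5: every assignment gives 1 — tautology.
In G5: at α = 1/4 the value is 1/4 — not a tautology.

only Ł5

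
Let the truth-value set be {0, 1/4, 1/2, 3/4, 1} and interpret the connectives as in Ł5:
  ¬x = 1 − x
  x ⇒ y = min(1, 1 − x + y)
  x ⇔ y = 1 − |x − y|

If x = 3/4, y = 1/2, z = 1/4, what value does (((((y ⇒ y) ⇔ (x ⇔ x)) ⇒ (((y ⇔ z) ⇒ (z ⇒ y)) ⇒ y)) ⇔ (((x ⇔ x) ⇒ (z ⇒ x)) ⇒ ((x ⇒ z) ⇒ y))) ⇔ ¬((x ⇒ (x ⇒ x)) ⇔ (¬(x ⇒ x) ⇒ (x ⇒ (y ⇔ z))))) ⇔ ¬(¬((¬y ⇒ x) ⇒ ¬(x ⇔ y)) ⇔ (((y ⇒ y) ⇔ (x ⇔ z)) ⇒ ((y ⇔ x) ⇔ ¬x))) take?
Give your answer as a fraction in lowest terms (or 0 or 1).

y ⇒ y = 1/2 ⇒ 1/2 = 1
x ⇔ x = 3/4 ⇔ 3/4 = 1
(y ⇒ y) ⇔ (x ⇔ x) = 1 ⇔ 1 = 1
y ⇔ z = 1/2 ⇔ 1/4 = 3/4
z ⇒ y = 1/4 ⇒ 1/2 = 1
(y ⇔ z) ⇒ (z ⇒ y) = 3/4 ⇒ 1 = 1
((y ⇔ z) ⇒ (z ⇒ y)) ⇒ y = 1 ⇒ 1/2 = 1/2
((y ⇒ y) ⇔ (x ⇔ x)) ⇒ (((y ⇔ z) ⇒ (z ⇒ y)) ⇒ y) = 1 ⇒ 1/2 = 1/2
x ⇔ x = 3/4 ⇔ 3/4 = 1
z ⇒ x = 1/4 ⇒ 3/4 = 1
(x ⇔ x) ⇒ (z ⇒ x) = 1 ⇒ 1 = 1
x ⇒ z = 3/4 ⇒ 1/4 = 1/2
(x ⇒ z) ⇒ y = 1/2 ⇒ 1/2 = 1
((x ⇔ x) ⇒ (z ⇒ x)) ⇒ ((x ⇒ z) ⇒ y) = 1 ⇒ 1 = 1
(((y ⇒ y) ⇔ (x ⇔ x)) ⇒ (((y ⇔ z) ⇒ (z ⇒ y)) ⇒ y)) ⇔ (((x ⇔ x) ⇒ (z ⇒ x)) ⇒ ((x ⇒ z) ⇒ y)) = 1/2 ⇔ 1 = 1/2
x ⇒ x = 3/4 ⇒ 3/4 = 1
x ⇒ (x ⇒ x) = 3/4 ⇒ 1 = 1
x ⇒ x = 3/4 ⇒ 3/4 = 1
¬(x ⇒ x) = ¬1 = 0
y ⇔ z = 1/2 ⇔ 1/4 = 3/4
x ⇒ (y ⇔ z) = 3/4 ⇒ 3/4 = 1
¬(x ⇒ x) ⇒ (x ⇒ (y ⇔ z)) = 0 ⇒ 1 = 1
(x ⇒ (x ⇒ x)) ⇔ (¬(x ⇒ x) ⇒ (x ⇒ (y ⇔ z))) = 1 ⇔ 1 = 1
¬((x ⇒ (x ⇒ x)) ⇔ (¬(x ⇒ x) ⇒ (x ⇒ (y ⇔ z)))) = ¬1 = 0
((((y ⇒ y) ⇔ (x ⇔ x)) ⇒ (((y ⇔ z) ⇒ (z ⇒ y)) ⇒ y)) ⇔ (((x ⇔ x) ⇒ (z ⇒ x)) ⇒ ((x ⇒ z) ⇒ y))) ⇔ ¬((x ⇒ (x ⇒ x)) ⇔ (¬(x ⇒ x) ⇒ (x ⇒ (y ⇔ z)))) = 1/2 ⇔ 0 = 1/2
¬y = ¬1/2 = 1/2
¬y ⇒ x = 1/2 ⇒ 3/4 = 1
x ⇔ y = 3/4 ⇔ 1/2 = 3/4
¬(x ⇔ y) = ¬3/4 = 1/4
(¬y ⇒ x) ⇒ ¬(x ⇔ y) = 1 ⇒ 1/4 = 1/4
¬((¬y ⇒ x) ⇒ ¬(x ⇔ y)) = ¬1/4 = 3/4
y ⇒ y = 1/2 ⇒ 1/2 = 1
x ⇔ z = 3/4 ⇔ 1/4 = 1/2
(y ⇒ y) ⇔ (x ⇔ z) = 1 ⇔ 1/2 = 1/2
y ⇔ x = 1/2 ⇔ 3/4 = 3/4
¬x = ¬3/4 = 1/4
(y ⇔ x) ⇔ ¬x = 3/4 ⇔ 1/4 = 1/2
((y ⇒ y) ⇔ (x ⇔ z)) ⇒ ((y ⇔ x) ⇔ ¬x) = 1/2 ⇒ 1/2 = 1
¬((¬y ⇒ x) ⇒ ¬(x ⇔ y)) ⇔ (((y ⇒ y) ⇔ (x ⇔ z)) ⇒ ((y ⇔ x) ⇔ ¬x)) = 3/4 ⇔ 1 = 3/4
¬(¬((¬y ⇒ x) ⇒ ¬(x ⇔ y)) ⇔ (((y ⇒ y) ⇔ (x ⇔ z)) ⇒ ((y ⇔ x) ⇔ ¬x))) = ¬3/4 = 1/4
(((((y ⇒ y) ⇔ (x ⇔ x)) ⇒ (((y ⇔ z) ⇒ (z ⇒ y)) ⇒ y)) ⇔ (((x ⇔ x) ⇒ (z ⇒ x)) ⇒ ((x ⇒ z) ⇒ y))) ⇔ ¬((x ⇒ (x ⇒ x)) ⇔ (¬(x ⇒ x) ⇒ (x ⇒ (y ⇔ z))))) ⇔ ¬(¬((¬y ⇒ x) ⇒ ¬(x ⇔ y)) ⇔ (((y ⇒ y) ⇔ (x ⇔ z)) ⇒ ((y ⇔ x) ⇔ ¬x))) = 1/2 ⇔ 1/4 = 3/4

3/4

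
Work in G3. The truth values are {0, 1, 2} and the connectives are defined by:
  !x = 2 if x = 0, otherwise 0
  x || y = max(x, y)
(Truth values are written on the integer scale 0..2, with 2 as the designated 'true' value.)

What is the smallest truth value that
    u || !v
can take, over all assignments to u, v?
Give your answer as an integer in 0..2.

0

Take u = 0, v = 1:
!v = !1 = 0
u || !v = 0 || 0 = 0
No assignment yields a value below 0, so this is the minimum.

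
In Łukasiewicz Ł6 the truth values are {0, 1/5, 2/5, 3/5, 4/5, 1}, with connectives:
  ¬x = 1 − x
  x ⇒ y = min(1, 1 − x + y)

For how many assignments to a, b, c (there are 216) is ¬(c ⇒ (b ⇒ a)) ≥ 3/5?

value 1: 1 assignment (counts)
value 4/5: 3 assignments (counts)
value 3/5: 6 assignments (counts)
value 2/5: 10 assignments
value 1/5: 15 assignments
value 0: 181 assignments
So 10 of the 216 assignments meet the threshold.

10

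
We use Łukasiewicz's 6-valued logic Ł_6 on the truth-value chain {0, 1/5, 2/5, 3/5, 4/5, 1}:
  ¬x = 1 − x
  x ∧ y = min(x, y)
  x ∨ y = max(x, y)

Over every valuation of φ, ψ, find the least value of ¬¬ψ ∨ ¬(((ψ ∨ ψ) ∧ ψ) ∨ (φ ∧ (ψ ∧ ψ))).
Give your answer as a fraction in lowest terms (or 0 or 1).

Take φ = 0, ψ = 2/5:
¬ψ = ¬2/5 = 3/5
¬¬ψ = ¬3/5 = 2/5
ψ ∨ ψ = 2/5 ∨ 2/5 = 2/5
(ψ ∨ ψ) ∧ ψ = 2/5 ∧ 2/5 = 2/5
ψ ∧ ψ = 2/5 ∧ 2/5 = 2/5
φ ∧ (ψ ∧ ψ) = 0 ∧ 2/5 = 0
((ψ ∨ ψ) ∧ ψ) ∨ (φ ∧ (ψ ∧ ψ)) = 2/5 ∨ 0 = 2/5
¬(((ψ ∨ ψ) ∧ ψ) ∨ (φ ∧ (ψ ∧ ψ))) = ¬2/5 = 3/5
¬¬ψ ∨ ¬(((ψ ∨ ψ) ∧ ψ) ∨ (φ ∧ (ψ ∧ ψ))) = 2/5 ∨ 3/5 = 3/5
No assignment yields a value below 3/5, so this is the minimum.

3/5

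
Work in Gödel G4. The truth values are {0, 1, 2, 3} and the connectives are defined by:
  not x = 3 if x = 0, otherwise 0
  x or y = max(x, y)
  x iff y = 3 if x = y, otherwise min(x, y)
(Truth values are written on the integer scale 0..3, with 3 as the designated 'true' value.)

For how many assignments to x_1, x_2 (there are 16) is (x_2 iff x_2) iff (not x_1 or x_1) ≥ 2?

x_1 = 0, x_2 = 0 ↦ 3  ≥
x_1 = 0, x_2 = 1 ↦ 3  ≥
x_1 = 0, x_2 = 2 ↦ 3  ≥
x_1 = 0, x_2 = 3 ↦ 3  ≥
x_1 = 1, x_2 = 0 ↦ 1  <
x_1 = 1, x_2 = 1 ↦ 1  <
x_1 = 1, x_2 = 2 ↦ 1  <
x_1 = 1, x_2 = 3 ↦ 1  <
x_1 = 2, x_2 = 0 ↦ 2  ≥
x_1 = 2, x_2 = 1 ↦ 2  ≥
x_1 = 2, x_2 = 2 ↦ 2  ≥
x_1 = 2, x_2 = 3 ↦ 2  ≥
x_1 = 3, x_2 = 0 ↦ 3  ≥
x_1 = 3, x_2 = 1 ↦ 3  ≥
x_1 = 3, x_2 = 2 ↦ 3  ≥
x_1 = 3, x_2 = 3 ↦ 3  ≥
So 12 of the 16 assignments meet the threshold.

12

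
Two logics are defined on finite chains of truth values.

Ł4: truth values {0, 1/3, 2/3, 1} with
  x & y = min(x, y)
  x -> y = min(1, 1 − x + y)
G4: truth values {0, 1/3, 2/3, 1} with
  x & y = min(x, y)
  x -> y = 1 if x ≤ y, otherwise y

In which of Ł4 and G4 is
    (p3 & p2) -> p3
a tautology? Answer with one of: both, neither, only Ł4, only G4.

In Ł4: every assignment gives 1 — tautology.
In G4: every assignment gives 1 — tautology.

both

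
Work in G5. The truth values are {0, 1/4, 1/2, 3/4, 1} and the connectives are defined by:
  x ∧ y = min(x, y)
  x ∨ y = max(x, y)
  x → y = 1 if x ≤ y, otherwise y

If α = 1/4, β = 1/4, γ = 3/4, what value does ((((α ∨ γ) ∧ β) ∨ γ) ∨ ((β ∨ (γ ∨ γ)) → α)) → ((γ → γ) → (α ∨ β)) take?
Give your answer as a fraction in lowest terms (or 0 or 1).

α ∨ γ = 1/4 ∨ 3/4 = 3/4
(α ∨ γ) ∧ β = 3/4 ∧ 1/4 = 1/4
((α ∨ γ) ∧ β) ∨ γ = 1/4 ∨ 3/4 = 3/4
γ ∨ γ = 3/4 ∨ 3/4 = 3/4
β ∨ (γ ∨ γ) = 1/4 ∨ 3/4 = 3/4
(β ∨ (γ ∨ γ)) → α = 3/4 → 1/4 = 1/4
(((α ∨ γ) ∧ β) ∨ γ) ∨ ((β ∨ (γ ∨ γ)) → α) = 3/4 ∨ 1/4 = 3/4
γ → γ = 3/4 → 3/4 = 1
α ∨ β = 1/4 ∨ 1/4 = 1/4
(γ → γ) → (α ∨ β) = 1 → 1/4 = 1/4
((((α ∨ γ) ∧ β) ∨ γ) ∨ ((β ∨ (γ ∨ γ)) → α)) → ((γ → γ) → (α ∨ β)) = 3/4 → 1/4 = 1/4

1/4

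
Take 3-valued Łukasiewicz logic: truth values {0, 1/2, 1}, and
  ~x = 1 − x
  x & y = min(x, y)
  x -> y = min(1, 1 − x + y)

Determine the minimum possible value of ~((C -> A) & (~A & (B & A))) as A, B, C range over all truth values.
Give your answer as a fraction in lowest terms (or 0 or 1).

Take A = 1/2, B = 1/2, C = 0:
C -> A = 0 -> 1/2 = 1
~A = ~1/2 = 1/2
B & A = 1/2 & 1/2 = 1/2
~A & (B & A) = 1/2 & 1/2 = 1/2
(C -> A) & (~A & (B & A)) = 1 & 1/2 = 1/2
~((C -> A) & (~A & (B & A))) = ~1/2 = 1/2
No assignment yields a value below 1/2, so this is the minimum.

1/2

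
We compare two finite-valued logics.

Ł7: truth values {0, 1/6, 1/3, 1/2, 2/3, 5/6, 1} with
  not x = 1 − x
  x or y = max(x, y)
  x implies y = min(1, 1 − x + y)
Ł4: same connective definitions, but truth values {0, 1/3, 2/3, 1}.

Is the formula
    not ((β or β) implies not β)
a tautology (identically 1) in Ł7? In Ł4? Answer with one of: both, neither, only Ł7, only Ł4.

neither

In Ł7: at β = 0 the value is 0 — not a tautology.
In Ł4: at β = 0 the value is 0 — not a tautology.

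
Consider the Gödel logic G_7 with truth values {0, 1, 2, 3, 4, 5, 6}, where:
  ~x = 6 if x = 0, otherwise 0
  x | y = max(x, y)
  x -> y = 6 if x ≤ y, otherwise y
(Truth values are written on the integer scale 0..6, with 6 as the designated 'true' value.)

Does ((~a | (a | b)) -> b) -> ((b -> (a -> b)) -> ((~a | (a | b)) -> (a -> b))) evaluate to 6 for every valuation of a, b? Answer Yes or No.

At a = 3, b = 5, for instance:
~a = ~3 = 0
a | b = 3 | 5 = 5
~a | (a | b) = 0 | 5 = 5
(~a | (a | b)) -> b = 5 -> 5 = 6
a -> b = 3 -> 5 = 6
b -> (a -> b) = 5 -> 6 = 6
(~a | (a | b)) -> (a -> b) = 5 -> 6 = 6
(b -> (a -> b)) -> ((~a | (a | b)) -> (a -> b)) = 6 -> 6 = 6
((~a | (a | b)) -> b) -> ((b -> (a -> b)) -> ((~a | (a | b)) -> (a -> b))) = 6 -> 6 = 6
and checking the remaining 48 assignments likewise gives ≥ 6 in every case.

Yes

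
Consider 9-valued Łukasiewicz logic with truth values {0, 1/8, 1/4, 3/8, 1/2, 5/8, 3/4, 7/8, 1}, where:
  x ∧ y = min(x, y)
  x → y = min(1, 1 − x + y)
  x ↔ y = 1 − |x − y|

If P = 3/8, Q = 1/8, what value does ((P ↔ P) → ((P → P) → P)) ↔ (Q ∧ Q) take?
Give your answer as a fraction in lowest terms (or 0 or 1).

3/4

P ↔ P = 3/8 ↔ 3/8 = 1
P → P = 3/8 → 3/8 = 1
(P → P) → P = 1 → 3/8 = 3/8
(P ↔ P) → ((P → P) → P) = 1 → 3/8 = 3/8
Q ∧ Q = 1/8 ∧ 1/8 = 1/8
((P ↔ P) → ((P → P) → P)) ↔ (Q ∧ Q) = 3/8 ↔ 1/8 = 3/4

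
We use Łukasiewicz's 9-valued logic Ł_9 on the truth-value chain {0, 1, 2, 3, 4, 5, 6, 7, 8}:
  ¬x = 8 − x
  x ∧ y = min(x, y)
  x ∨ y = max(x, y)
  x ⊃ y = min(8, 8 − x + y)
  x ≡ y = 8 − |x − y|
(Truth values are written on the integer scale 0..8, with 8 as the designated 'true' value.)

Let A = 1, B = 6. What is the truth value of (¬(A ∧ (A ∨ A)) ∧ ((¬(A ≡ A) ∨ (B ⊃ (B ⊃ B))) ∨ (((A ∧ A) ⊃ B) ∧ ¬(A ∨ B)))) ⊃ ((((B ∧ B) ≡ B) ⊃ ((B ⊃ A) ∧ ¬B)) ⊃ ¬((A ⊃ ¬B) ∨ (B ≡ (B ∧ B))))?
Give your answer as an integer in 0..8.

7

A ∨ A = 1 ∨ 1 = 1
A ∧ (A ∨ A) = 1 ∧ 1 = 1
¬(A ∧ (A ∨ A)) = ¬1 = 7
A ≡ A = 1 ≡ 1 = 8
¬(A ≡ A) = ¬8 = 0
B ⊃ B = 6 ⊃ 6 = 8
B ⊃ (B ⊃ B) = 6 ⊃ 8 = 8
¬(A ≡ A) ∨ (B ⊃ (B ⊃ B)) = 0 ∨ 8 = 8
A ∧ A = 1 ∧ 1 = 1
(A ∧ A) ⊃ B = 1 ⊃ 6 = 8
A ∨ B = 1 ∨ 6 = 6
¬(A ∨ B) = ¬6 = 2
((A ∧ A) ⊃ B) ∧ ¬(A ∨ B) = 8 ∧ 2 = 2
(¬(A ≡ A) ∨ (B ⊃ (B ⊃ B))) ∨ (((A ∧ A) ⊃ B) ∧ ¬(A ∨ B)) = 8 ∨ 2 = 8
¬(A ∧ (A ∨ A)) ∧ ((¬(A ≡ A) ∨ (B ⊃ (B ⊃ B))) ∨ (((A ∧ A) ⊃ B) ∧ ¬(A ∨ B))) = 7 ∧ 8 = 7
B ∧ B = 6 ∧ 6 = 6
(B ∧ B) ≡ B = 6 ≡ 6 = 8
B ⊃ A = 6 ⊃ 1 = 3
¬B = ¬6 = 2
(B ⊃ A) ∧ ¬B = 3 ∧ 2 = 2
((B ∧ B) ≡ B) ⊃ ((B ⊃ A) ∧ ¬B) = 8 ⊃ 2 = 2
¬B = ¬6 = 2
A ⊃ ¬B = 1 ⊃ 2 = 8
B ∧ B = 6 ∧ 6 = 6
B ≡ (B ∧ B) = 6 ≡ 6 = 8
(A ⊃ ¬B) ∨ (B ≡ (B ∧ B)) = 8 ∨ 8 = 8
¬((A ⊃ ¬B) ∨ (B ≡ (B ∧ B))) = ¬8 = 0
(((B ∧ B) ≡ B) ⊃ ((B ⊃ A) ∧ ¬B)) ⊃ ¬((A ⊃ ¬B) ∨ (B ≡ (B ∧ B))) = 2 ⊃ 0 = 6
(¬(A ∧ (A ∨ A)) ∧ ((¬(A ≡ A) ∨ (B ⊃ (B ⊃ B))) ∨ (((A ∧ A) ⊃ B) ∧ ¬(A ∨ B)))) ⊃ ((((B ∧ B) ≡ B) ⊃ ((B ⊃ A) ∧ ¬B)) ⊃ ¬((A ⊃ ¬B) ∨ (B ≡ (B ∧ B)))) = 7 ⊃ 6 = 7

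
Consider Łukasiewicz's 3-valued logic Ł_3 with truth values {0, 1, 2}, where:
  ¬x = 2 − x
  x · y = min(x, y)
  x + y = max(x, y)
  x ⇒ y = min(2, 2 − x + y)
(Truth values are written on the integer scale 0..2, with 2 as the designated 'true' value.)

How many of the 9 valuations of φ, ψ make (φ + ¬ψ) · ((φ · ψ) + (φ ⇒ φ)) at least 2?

φ = 0, ψ = 0 ↦ 2  ≥
φ = 0, ψ = 1 ↦ 1  <
φ = 0, ψ = 2 ↦ 0  <
φ = 1, ψ = 0 ↦ 2  ≥
φ = 1, ψ = 1 ↦ 1  <
φ = 1, ψ = 2 ↦ 1  <
φ = 2, ψ = 0 ↦ 2  ≥
φ = 2, ψ = 1 ↦ 2  ≥
φ = 2, ψ = 2 ↦ 2  ≥
So 5 of the 9 assignments meet the threshold.

5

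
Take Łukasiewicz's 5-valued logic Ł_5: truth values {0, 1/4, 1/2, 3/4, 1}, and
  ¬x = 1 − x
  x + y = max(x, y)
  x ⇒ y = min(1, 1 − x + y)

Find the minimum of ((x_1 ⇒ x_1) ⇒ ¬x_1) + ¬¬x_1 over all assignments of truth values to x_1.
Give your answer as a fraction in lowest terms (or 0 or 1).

1/2

Take x_1 = 1/2:
x_1 ⇒ x_1 = 1/2 ⇒ 1/2 = 1
¬x_1 = ¬1/2 = 1/2
(x_1 ⇒ x_1) ⇒ ¬x_1 = 1 ⇒ 1/2 = 1/2
¬x_1 = ¬1/2 = 1/2
¬¬x_1 = ¬1/2 = 1/2
((x_1 ⇒ x_1) ⇒ ¬x_1) + ¬¬x_1 = 1/2 + 1/2 = 1/2
No assignment yields a value below 1/2, so this is the minimum.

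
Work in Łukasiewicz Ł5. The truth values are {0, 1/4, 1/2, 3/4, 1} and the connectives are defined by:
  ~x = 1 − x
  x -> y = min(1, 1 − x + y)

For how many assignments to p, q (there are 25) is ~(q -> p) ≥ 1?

1

value 1: 1 assignment (counts)
value 3/4: 2 assignments
value 1/2: 3 assignments
value 1/4: 4 assignments
value 0: 15 assignments
So 1 of the 25 assignments meets the threshold.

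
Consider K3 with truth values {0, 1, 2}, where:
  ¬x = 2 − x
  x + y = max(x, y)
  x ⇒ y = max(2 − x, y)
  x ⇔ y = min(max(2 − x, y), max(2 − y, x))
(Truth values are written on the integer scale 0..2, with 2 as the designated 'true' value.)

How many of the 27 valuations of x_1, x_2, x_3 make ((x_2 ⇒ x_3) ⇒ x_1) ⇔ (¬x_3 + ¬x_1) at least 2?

value 2: 5 assignments (counts)
value 1: 14 assignments
value 0: 8 assignments
So 5 of the 27 assignments meet the threshold.

5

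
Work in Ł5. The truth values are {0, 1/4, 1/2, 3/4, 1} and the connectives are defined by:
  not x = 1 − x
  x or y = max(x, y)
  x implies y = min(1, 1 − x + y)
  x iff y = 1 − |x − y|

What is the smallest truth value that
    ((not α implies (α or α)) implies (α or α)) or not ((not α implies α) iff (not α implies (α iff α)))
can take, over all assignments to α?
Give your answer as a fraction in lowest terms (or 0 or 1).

Take α = 1/2:
not α = not 1/2 = 1/2
α or α = 1/2 or 1/2 = 1/2
not α implies (α or α) = 1/2 implies 1/2 = 1
α or α = 1/2 or 1/2 = 1/2
(not α implies (α or α)) implies (α or α) = 1 implies 1/2 = 1/2
not α = not 1/2 = 1/2
not α implies α = 1/2 implies 1/2 = 1
not α = not 1/2 = 1/2
α iff α = 1/2 iff 1/2 = 1
not α implies (α iff α) = 1/2 implies 1 = 1
(not α implies α) iff (not α implies (α iff α)) = 1 iff 1 = 1
not ((not α implies α) iff (not α implies (α iff α))) = not 1 = 0
((not α implies (α or α)) implies (α or α)) or not ((not α implies α) iff (not α implies (α iff α))) = 1/2 or 0 = 1/2
No assignment yields a value below 1/2, so this is the minimum.

1/2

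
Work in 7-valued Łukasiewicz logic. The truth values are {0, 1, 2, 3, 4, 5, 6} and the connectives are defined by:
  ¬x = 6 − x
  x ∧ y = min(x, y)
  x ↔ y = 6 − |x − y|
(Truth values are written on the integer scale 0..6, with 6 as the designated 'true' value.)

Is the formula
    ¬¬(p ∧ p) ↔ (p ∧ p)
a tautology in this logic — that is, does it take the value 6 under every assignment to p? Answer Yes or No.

Yes

p = 0 ↦ 6
p = 1 ↦ 6
p = 2 ↦ 6
p = 3 ↦ 6
p = 4 ↦ 6
p = 5 ↦ 6
p = 6 ↦ 6
Every assignment gives a value ≥ 6.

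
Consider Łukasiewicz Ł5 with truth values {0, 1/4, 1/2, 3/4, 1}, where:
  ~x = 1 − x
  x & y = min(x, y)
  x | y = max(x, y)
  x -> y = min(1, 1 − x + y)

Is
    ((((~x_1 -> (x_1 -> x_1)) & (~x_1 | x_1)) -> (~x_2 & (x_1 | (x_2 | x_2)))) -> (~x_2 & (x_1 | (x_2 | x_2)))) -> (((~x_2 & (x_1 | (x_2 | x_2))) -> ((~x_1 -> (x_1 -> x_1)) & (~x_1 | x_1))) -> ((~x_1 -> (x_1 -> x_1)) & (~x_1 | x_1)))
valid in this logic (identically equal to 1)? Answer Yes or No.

Yes

At x_1 = 0, x_2 = 3/4, for instance:
~x_1 = ~0 = 1
x_1 -> x_1 = 0 -> 0 = 1
~x_1 -> (x_1 -> x_1) = 1 -> 1 = 1
~x_1 = ~0 = 1
~x_1 | x_1 = 1 | 0 = 1
(~x_1 -> (x_1 -> x_1)) & (~x_1 | x_1) = 1 & 1 = 1
~x_2 = ~3/4 = 1/4
x_2 | x_2 = 3/4 | 3/4 = 3/4
x_1 | (x_2 | x_2) = 0 | 3/4 = 3/4
~x_2 & (x_1 | (x_2 | x_2)) = 1/4 & 3/4 = 1/4
((~x_1 -> (x_1 -> x_1)) & (~x_1 | x_1)) -> (~x_2 & (x_1 | (x_2 | x_2))) = 1 -> 1/4 = 1/4
(((~x_1 -> (x_1 -> x_1)) & (~x_1 | x_1)) -> (~x_2 & (x_1 | (x_2 | x_2)))) -> (~x_2 & (x_1 | (x_2 | x_2))) = 1/4 -> 1/4 = 1
(~x_2 & (x_1 | (x_2 | x_2))) -> ((~x_1 -> (x_1 -> x_1)) & (~x_1 | x_1)) = 1/4 -> 1 = 1
((~x_2 & (x_1 | (x_2 | x_2))) -> ((~x_1 -> (x_1 -> x_1)) & (~x_1 | x_1))) -> ((~x_1 -> (x_1 -> x_1)) & (~x_1 | x_1)) = 1 -> 1 = 1
((((~x_1 -> (x_1 -> x_1)) & (~x_1 | x_1)) -> (~x_2 & (x_1 | (x_2 | x_2)))) -> (~x_2 & (x_1 | (x_2 | x_2)))) -> (((~x_2 & (x_1 | (x_2 | x_2))) -> ((~x_1 -> (x_1 -> x_1)) & (~x_1 | x_1))) -> ((~x_1 -> (x_1 -> x_1)) & (~x_1 | x_1))) = 1 -> 1 = 1
and checking the remaining 24 assignments likewise gives ≥ 1 in every case.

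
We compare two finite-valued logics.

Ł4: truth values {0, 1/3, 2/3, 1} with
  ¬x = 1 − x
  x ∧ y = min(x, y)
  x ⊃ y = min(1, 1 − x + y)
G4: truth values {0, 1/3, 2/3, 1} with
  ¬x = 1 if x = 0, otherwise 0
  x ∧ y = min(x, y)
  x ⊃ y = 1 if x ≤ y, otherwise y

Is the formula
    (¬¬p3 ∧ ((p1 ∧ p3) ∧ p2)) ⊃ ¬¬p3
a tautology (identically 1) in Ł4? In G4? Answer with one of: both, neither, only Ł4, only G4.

both

In Ł4: every assignment gives 1 — tautology.
In G4: every assignment gives 1 — tautology.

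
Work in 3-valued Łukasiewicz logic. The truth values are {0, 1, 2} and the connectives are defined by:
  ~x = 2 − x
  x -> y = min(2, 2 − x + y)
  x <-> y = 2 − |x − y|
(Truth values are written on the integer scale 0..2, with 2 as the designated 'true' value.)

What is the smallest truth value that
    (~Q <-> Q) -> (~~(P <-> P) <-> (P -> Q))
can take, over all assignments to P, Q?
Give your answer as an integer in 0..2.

Take P = 2, Q = 1:
~Q = ~1 = 1
~Q <-> Q = 1 <-> 1 = 2
P <-> P = 2 <-> 2 = 2
~(P <-> P) = ~2 = 0
~~(P <-> P) = ~0 = 2
P -> Q = 2 -> 1 = 1
~~(P <-> P) <-> (P -> Q) = 2 <-> 1 = 1
(~Q <-> Q) -> (~~(P <-> P) <-> (P -> Q)) = 2 -> 1 = 1
No assignment yields a value below 1, so this is the minimum.

1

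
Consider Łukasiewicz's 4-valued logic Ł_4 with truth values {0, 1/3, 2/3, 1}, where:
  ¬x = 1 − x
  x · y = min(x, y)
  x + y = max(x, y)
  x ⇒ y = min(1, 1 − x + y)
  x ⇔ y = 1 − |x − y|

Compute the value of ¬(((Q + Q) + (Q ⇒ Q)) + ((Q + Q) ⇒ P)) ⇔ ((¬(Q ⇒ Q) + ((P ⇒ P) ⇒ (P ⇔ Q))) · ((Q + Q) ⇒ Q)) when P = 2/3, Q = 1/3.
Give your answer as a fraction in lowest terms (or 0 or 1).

Q + Q = 1/3 + 1/3 = 1/3
Q ⇒ Q = 1/3 ⇒ 1/3 = 1
(Q + Q) + (Q ⇒ Q) = 1/3 + 1 = 1
Q + Q = 1/3 + 1/3 = 1/3
(Q + Q) ⇒ P = 1/3 ⇒ 2/3 = 1
((Q + Q) + (Q ⇒ Q)) + ((Q + Q) ⇒ P) = 1 + 1 = 1
¬(((Q + Q) + (Q ⇒ Q)) + ((Q + Q) ⇒ P)) = ¬1 = 0
Q ⇒ Q = 1/3 ⇒ 1/3 = 1
¬(Q ⇒ Q) = ¬1 = 0
P ⇒ P = 2/3 ⇒ 2/3 = 1
P ⇔ Q = 2/3 ⇔ 1/3 = 2/3
(P ⇒ P) ⇒ (P ⇔ Q) = 1 ⇒ 2/3 = 2/3
¬(Q ⇒ Q) + ((P ⇒ P) ⇒ (P ⇔ Q)) = 0 + 2/3 = 2/3
Q + Q = 1/3 + 1/3 = 1/3
(Q + Q) ⇒ Q = 1/3 ⇒ 1/3 = 1
(¬(Q ⇒ Q) + ((P ⇒ P) ⇒ (P ⇔ Q))) · ((Q + Q) ⇒ Q) = 2/3 · 1 = 2/3
¬(((Q + Q) + (Q ⇒ Q)) + ((Q + Q) ⇒ P)) ⇔ ((¬(Q ⇒ Q) + ((P ⇒ P) ⇒ (P ⇔ Q))) · ((Q + Q) ⇒ Q)) = 0 ⇔ 2/3 = 1/3

1/3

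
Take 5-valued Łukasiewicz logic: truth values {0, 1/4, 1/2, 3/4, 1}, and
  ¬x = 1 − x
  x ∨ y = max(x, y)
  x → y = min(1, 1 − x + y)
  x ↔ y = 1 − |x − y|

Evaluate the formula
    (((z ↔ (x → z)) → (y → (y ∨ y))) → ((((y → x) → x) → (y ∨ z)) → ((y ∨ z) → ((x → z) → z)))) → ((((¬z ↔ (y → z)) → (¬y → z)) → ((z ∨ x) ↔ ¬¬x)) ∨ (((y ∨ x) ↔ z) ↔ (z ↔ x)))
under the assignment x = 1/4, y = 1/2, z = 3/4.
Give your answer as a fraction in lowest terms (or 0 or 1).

x → z = 1/4 → 3/4 = 1
z ↔ (x → z) = 3/4 ↔ 1 = 3/4
y ∨ y = 1/2 ∨ 1/2 = 1/2
y → (y ∨ y) = 1/2 → 1/2 = 1
(z ↔ (x → z)) → (y → (y ∨ y)) = 3/4 → 1 = 1
y → x = 1/2 → 1/4 = 3/4
(y → x) → x = 3/4 → 1/4 = 1/2
y ∨ z = 1/2 ∨ 3/4 = 3/4
((y → x) → x) → (y ∨ z) = 1/2 → 3/4 = 1
y ∨ z = 1/2 ∨ 3/4 = 3/4
x → z = 1/4 → 3/4 = 1
(x → z) → z = 1 → 3/4 = 3/4
(y ∨ z) → ((x → z) → z) = 3/4 → 3/4 = 1
(((y → x) → x) → (y ∨ z)) → ((y ∨ z) → ((x → z) → z)) = 1 → 1 = 1
((z ↔ (x → z)) → (y → (y ∨ y))) → ((((y → x) → x) → (y ∨ z)) → ((y ∨ z) → ((x → z) → z))) = 1 → 1 = 1
¬z = ¬3/4 = 1/4
y → z = 1/2 → 3/4 = 1
¬z ↔ (y → z) = 1/4 ↔ 1 = 1/4
¬y = ¬1/2 = 1/2
¬y → z = 1/2 → 3/4 = 1
(¬z ↔ (y → z)) → (¬y → z) = 1/4 → 1 = 1
z ∨ x = 3/4 ∨ 1/4 = 3/4
¬x = ¬1/4 = 3/4
¬¬x = ¬3/4 = 1/4
(z ∨ x) ↔ ¬¬x = 3/4 ↔ 1/4 = 1/2
((¬z ↔ (y → z)) → (¬y → z)) → ((z ∨ x) ↔ ¬¬x) = 1 → 1/2 = 1/2
y ∨ x = 1/2 ∨ 1/4 = 1/2
(y ∨ x) ↔ z = 1/2 ↔ 3/4 = 3/4
z ↔ x = 3/4 ↔ 1/4 = 1/2
((y ∨ x) ↔ z) ↔ (z ↔ x) = 3/4 ↔ 1/2 = 3/4
(((¬z ↔ (y → z)) → (¬y → z)) → ((z ∨ x) ↔ ¬¬x)) ∨ (((y ∨ x) ↔ z) ↔ (z ↔ x)) = 1/2 ∨ 3/4 = 3/4
(((z ↔ (x → z)) → (y → (y ∨ y))) → ((((y → x) → x) → (y ∨ z)) → ((y ∨ z) → ((x → z) → z)))) → ((((¬z ↔ (y → z)) → (¬y → z)) → ((z ∨ x) ↔ ¬¬x)) ∨ (((y ∨ x) ↔ z) ↔ (z ↔ x))) = 1 → 3/4 = 3/4

3/4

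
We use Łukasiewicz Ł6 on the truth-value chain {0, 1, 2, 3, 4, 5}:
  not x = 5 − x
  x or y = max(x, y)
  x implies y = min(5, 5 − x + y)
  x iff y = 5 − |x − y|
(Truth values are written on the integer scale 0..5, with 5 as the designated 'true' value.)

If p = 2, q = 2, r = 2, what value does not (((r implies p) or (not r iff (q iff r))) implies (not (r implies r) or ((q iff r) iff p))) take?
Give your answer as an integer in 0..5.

3

r implies p = 2 implies 2 = 5
not r = not 2 = 3
q iff r = 2 iff 2 = 5
not r iff (q iff r) = 3 iff 5 = 3
(r implies p) or (not r iff (q iff r)) = 5 or 3 = 5
r implies r = 2 implies 2 = 5
not (r implies r) = not 5 = 0
q iff r = 2 iff 2 = 5
(q iff r) iff p = 5 iff 2 = 2
not (r implies r) or ((q iff r) iff p) = 0 or 2 = 2
((r implies p) or (not r iff (q iff r))) implies (not (r implies r) or ((q iff r) iff p)) = 5 implies 2 = 2
not (((r implies p) or (not r iff (q iff r))) implies (not (r implies r) or ((q iff r) iff p))) = not 2 = 3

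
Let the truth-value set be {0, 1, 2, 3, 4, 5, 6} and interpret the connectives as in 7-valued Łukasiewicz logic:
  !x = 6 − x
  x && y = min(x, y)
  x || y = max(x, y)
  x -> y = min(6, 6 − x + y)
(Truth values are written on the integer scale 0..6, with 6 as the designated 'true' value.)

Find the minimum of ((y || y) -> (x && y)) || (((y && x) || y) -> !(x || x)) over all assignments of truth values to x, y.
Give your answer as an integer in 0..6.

Take x = 3, y = 6:
y || y = 6 || 6 = 6
x && y = 3 && 6 = 3
(y || y) -> (x && y) = 6 -> 3 = 3
y && x = 6 && 3 = 3
(y && x) || y = 3 || 6 = 6
x || x = 3 || 3 = 3
!(x || x) = !3 = 3
((y && x) || y) -> !(x || x) = 6 -> 3 = 3
((y || y) -> (x && y)) || (((y && x) || y) -> !(x || x)) = 3 || 3 = 3
No assignment yields a value below 3, so this is the minimum.

3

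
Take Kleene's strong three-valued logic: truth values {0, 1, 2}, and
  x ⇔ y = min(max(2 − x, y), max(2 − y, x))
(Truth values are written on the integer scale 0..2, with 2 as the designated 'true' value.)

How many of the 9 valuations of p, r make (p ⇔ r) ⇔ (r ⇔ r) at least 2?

p = 0, r = 0 ↦ 2  ≥
p = 0, r = 1 ↦ 1  <
p = 0, r = 2 ↦ 0  <
p = 1, r = 0 ↦ 1  <
p = 1, r = 1 ↦ 1  <
p = 1, r = 2 ↦ 1  <
p = 2, r = 0 ↦ 0  <
p = 2, r = 1 ↦ 1  <
p = 2, r = 2 ↦ 2  ≥
So 2 of the 9 assignments meet the threshold.

2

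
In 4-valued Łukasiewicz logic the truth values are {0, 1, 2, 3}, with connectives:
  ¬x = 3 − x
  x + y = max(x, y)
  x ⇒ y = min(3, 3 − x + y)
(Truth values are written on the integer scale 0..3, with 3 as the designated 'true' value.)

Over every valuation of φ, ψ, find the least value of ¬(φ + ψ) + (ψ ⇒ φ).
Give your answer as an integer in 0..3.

Take φ = 0, ψ = 3:
φ + ψ = 0 + 3 = 3
¬(φ + ψ) = ¬3 = 0
ψ ⇒ φ = 3 ⇒ 0 = 0
¬(φ + ψ) + (ψ ⇒ φ) = 0 + 0 = 0
No assignment yields a value below 0, so this is the minimum.

0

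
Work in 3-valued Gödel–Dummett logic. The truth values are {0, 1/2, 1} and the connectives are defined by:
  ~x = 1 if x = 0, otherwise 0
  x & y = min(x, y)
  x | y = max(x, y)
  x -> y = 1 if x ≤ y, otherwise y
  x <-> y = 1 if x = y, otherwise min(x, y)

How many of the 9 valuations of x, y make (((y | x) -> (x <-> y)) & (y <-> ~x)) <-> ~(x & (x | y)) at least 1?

x = 0, y = 0 ↦ 0  <
x = 0, y = 1/2 ↦ 0  <
x = 0, y = 1 ↦ 0  <
x = 1/2, y = 0 ↦ 1  ≥
x = 1/2, y = 1/2 ↦ 1  ≥
x = 1/2, y = 1 ↦ 1  ≥
x = 1, y = 0 ↦ 1  ≥
x = 1, y = 1/2 ↦ 1  ≥
x = 1, y = 1 ↦ 1  ≥
So 6 of the 9 assignments meet the threshold.

6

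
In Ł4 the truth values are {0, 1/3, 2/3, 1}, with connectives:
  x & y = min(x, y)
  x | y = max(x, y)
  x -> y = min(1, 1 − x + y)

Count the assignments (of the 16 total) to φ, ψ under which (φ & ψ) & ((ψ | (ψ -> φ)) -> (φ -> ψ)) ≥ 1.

1

φ = 0, ψ = 0 ↦ 0  <
φ = 0, ψ = 1/3 ↦ 0  <
φ = 0, ψ = 2/3 ↦ 0  <
φ = 0, ψ = 1 ↦ 0  <
φ = 1/3, ψ = 0 ↦ 0  <
φ = 1/3, ψ = 1/3 ↦ 1/3  <
φ = 1/3, ψ = 2/3 ↦ 1/3  <
φ = 1/3, ψ = 1 ↦ 1/3  <
φ = 2/3, ψ = 0 ↦ 0  <
φ = 2/3, ψ = 1/3 ↦ 1/3  <
φ = 2/3, ψ = 2/3 ↦ 2/3  <
φ = 2/3, ψ = 1 ↦ 2/3  <
φ = 1, ψ = 0 ↦ 0  <
φ = 1, ψ = 1/3 ↦ 1/3  <
φ = 1, ψ = 2/3 ↦ 2/3  <
φ = 1, ψ = 1 ↦ 1  ≥
So 1 of the 16 assignments meets the threshold.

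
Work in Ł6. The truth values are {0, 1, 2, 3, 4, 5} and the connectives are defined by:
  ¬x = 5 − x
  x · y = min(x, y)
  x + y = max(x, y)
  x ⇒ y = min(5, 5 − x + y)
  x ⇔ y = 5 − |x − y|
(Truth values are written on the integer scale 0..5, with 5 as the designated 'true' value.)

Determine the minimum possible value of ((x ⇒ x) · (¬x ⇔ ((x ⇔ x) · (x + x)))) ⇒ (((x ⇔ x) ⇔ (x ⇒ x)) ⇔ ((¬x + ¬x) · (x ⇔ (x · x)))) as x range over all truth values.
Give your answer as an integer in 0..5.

3

Take x = 3:
x ⇒ x = 3 ⇒ 3 = 5
¬x = ¬3 = 2
x ⇔ x = 3 ⇔ 3 = 5
x + x = 3 + 3 = 3
(x ⇔ x) · (x + x) = 5 · 3 = 3
¬x ⇔ ((x ⇔ x) · (x + x)) = 2 ⇔ 3 = 4
(x ⇒ x) · (¬x ⇔ ((x ⇔ x) · (x + x))) = 5 · 4 = 4
x ⇔ x = 3 ⇔ 3 = 5
x ⇒ x = 3 ⇒ 3 = 5
(x ⇔ x) ⇔ (x ⇒ x) = 5 ⇔ 5 = 5
¬x = ¬3 = 2
¬x = ¬3 = 2
¬x + ¬x = 2 + 2 = 2
x · x = 3 · 3 = 3
x ⇔ (x · x) = 3 ⇔ 3 = 5
(¬x + ¬x) · (x ⇔ (x · x)) = 2 · 5 = 2
((x ⇔ x) ⇔ (x ⇒ x)) ⇔ ((¬x + ¬x) · (x ⇔ (x · x))) = 5 ⇔ 2 = 2
((x ⇒ x) · (¬x ⇔ ((x ⇔ x) · (x + x)))) ⇒ (((x ⇔ x) ⇔ (x ⇒ x)) ⇔ ((¬x + ¬x) · (x ⇔ (x · x)))) = 4 ⇒ 2 = 3
No assignment yields a value below 3, so this is the minimum.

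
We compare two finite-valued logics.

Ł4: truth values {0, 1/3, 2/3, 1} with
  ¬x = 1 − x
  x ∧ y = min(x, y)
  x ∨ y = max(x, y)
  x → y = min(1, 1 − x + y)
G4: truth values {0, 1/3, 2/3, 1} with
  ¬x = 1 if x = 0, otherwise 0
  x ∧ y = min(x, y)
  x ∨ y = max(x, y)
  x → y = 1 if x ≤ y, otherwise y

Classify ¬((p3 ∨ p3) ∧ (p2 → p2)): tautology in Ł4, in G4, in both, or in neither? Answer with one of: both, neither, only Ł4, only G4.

neither

In Ł4: at p2 = 0, p3 = 1/3 the value is 2/3 — not a tautology.
In G4: at p2 = 0, p3 = 1/3 the value is 0 — not a tautology.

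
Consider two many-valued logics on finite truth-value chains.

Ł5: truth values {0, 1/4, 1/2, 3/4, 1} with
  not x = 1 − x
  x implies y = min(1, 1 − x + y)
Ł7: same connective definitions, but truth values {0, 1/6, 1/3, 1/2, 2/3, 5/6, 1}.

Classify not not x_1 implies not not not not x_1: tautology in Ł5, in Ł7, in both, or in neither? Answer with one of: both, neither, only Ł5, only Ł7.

In Ł5: every assignment gives 1 — tautology.
In Ł7: every assignment gives 1 — tautology.

both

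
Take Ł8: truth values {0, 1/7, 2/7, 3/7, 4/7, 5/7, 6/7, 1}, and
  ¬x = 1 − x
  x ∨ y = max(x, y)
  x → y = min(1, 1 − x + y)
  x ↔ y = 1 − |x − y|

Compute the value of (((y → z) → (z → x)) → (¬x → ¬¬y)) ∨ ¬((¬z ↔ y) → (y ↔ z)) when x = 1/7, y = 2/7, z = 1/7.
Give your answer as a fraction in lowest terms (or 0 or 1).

y → z = 2/7 → 1/7 = 6/7
z → x = 1/7 → 1/7 = 1
(y → z) → (z → x) = 6/7 → 1 = 1
¬x = ¬1/7 = 6/7
¬y = ¬2/7 = 5/7
¬¬y = ¬5/7 = 2/7
¬x → ¬¬y = 6/7 → 2/7 = 3/7
((y → z) → (z → x)) → (¬x → ¬¬y) = 1 → 3/7 = 3/7
¬z = ¬1/7 = 6/7
¬z ↔ y = 6/7 ↔ 2/7 = 3/7
y ↔ z = 2/7 ↔ 1/7 = 6/7
(¬z ↔ y) → (y ↔ z) = 3/7 → 6/7 = 1
¬((¬z ↔ y) → (y ↔ z)) = ¬1 = 0
(((y → z) → (z → x)) → (¬x → ¬¬y)) ∨ ¬((¬z ↔ y) → (y ↔ z)) = 3/7 ∨ 0 = 3/7

3/7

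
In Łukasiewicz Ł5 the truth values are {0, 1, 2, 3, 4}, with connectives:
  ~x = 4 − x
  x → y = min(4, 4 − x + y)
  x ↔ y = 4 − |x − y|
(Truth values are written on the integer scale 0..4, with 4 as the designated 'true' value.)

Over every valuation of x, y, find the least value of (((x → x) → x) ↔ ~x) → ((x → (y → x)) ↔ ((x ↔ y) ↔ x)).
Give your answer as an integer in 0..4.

2

Take x = 2, y = 2:
x → x = 2 → 2 = 4
(x → x) → x = 4 → 2 = 2
~x = ~2 = 2
((x → x) → x) ↔ ~x = 2 ↔ 2 = 4
y → x = 2 → 2 = 4
x → (y → x) = 2 → 4 = 4
x ↔ y = 2 ↔ 2 = 4
(x ↔ y) ↔ x = 4 ↔ 2 = 2
(x → (y → x)) ↔ ((x ↔ y) ↔ x) = 4 ↔ 2 = 2
(((x → x) → x) ↔ ~x) → ((x → (y → x)) ↔ ((x ↔ y) ↔ x)) = 4 → 2 = 2
No assignment yields a value below 2, so this is the minimum.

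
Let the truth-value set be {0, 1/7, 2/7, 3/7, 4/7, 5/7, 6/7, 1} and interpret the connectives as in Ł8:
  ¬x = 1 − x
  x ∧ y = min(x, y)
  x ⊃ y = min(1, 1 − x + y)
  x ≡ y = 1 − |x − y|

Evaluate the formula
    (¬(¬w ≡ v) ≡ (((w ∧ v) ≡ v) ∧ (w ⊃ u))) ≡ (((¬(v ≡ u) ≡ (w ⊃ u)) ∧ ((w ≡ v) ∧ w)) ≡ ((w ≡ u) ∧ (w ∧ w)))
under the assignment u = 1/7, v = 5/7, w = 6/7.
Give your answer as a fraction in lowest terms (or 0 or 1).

6/7

¬w = ¬6/7 = 1/7
¬w ≡ v = 1/7 ≡ 5/7 = 3/7
¬(¬w ≡ v) = ¬3/7 = 4/7
w ∧ v = 6/7 ∧ 5/7 = 5/7
(w ∧ v) ≡ v = 5/7 ≡ 5/7 = 1
w ⊃ u = 6/7 ⊃ 1/7 = 2/7
((w ∧ v) ≡ v) ∧ (w ⊃ u) = 1 ∧ 2/7 = 2/7
¬(¬w ≡ v) ≡ (((w ∧ v) ≡ v) ∧ (w ⊃ u)) = 4/7 ≡ 2/7 = 5/7
v ≡ u = 5/7 ≡ 1/7 = 3/7
¬(v ≡ u) = ¬3/7 = 4/7
w ⊃ u = 6/7 ⊃ 1/7 = 2/7
¬(v ≡ u) ≡ (w ⊃ u) = 4/7 ≡ 2/7 = 5/7
w ≡ v = 6/7 ≡ 5/7 = 6/7
(w ≡ v) ∧ w = 6/7 ∧ 6/7 = 6/7
(¬(v ≡ u) ≡ (w ⊃ u)) ∧ ((w ≡ v) ∧ w) = 5/7 ∧ 6/7 = 5/7
w ≡ u = 6/7 ≡ 1/7 = 2/7
w ∧ w = 6/7 ∧ 6/7 = 6/7
(w ≡ u) ∧ (w ∧ w) = 2/7 ∧ 6/7 = 2/7
((¬(v ≡ u) ≡ (w ⊃ u)) ∧ ((w ≡ v) ∧ w)) ≡ ((w ≡ u) ∧ (w ∧ w)) = 5/7 ≡ 2/7 = 4/7
(¬(¬w ≡ v) ≡ (((w ∧ v) ≡ v) ∧ (w ⊃ u))) ≡ (((¬(v ≡ u) ≡ (w ⊃ u)) ∧ ((w ≡ v) ∧ w)) ≡ ((w ≡ u) ∧ (w ∧ w))) = 5/7 ≡ 4/7 = 6/7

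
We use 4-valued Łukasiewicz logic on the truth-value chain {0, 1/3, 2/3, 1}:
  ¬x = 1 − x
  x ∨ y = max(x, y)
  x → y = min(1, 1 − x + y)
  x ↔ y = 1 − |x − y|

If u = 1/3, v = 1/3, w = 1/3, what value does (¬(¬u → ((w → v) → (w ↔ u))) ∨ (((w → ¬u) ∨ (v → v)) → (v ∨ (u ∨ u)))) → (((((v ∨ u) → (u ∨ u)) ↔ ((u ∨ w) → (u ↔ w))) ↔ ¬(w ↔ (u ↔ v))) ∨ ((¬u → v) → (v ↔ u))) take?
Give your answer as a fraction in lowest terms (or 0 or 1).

1

¬u = ¬1/3 = 2/3
w → v = 1/3 → 1/3 = 1
w ↔ u = 1/3 ↔ 1/3 = 1
(w → v) → (w ↔ u) = 1 → 1 = 1
¬u → ((w → v) → (w ↔ u)) = 2/3 → 1 = 1
¬(¬u → ((w → v) → (w ↔ u))) = ¬1 = 0
¬u = ¬1/3 = 2/3
w → ¬u = 1/3 → 2/3 = 1
v → v = 1/3 → 1/3 = 1
(w → ¬u) ∨ (v → v) = 1 ∨ 1 = 1
u ∨ u = 1/3 ∨ 1/3 = 1/3
v ∨ (u ∨ u) = 1/3 ∨ 1/3 = 1/3
((w → ¬u) ∨ (v → v)) → (v ∨ (u ∨ u)) = 1 → 1/3 = 1/3
¬(¬u → ((w → v) → (w ↔ u))) ∨ (((w → ¬u) ∨ (v → v)) → (v ∨ (u ∨ u))) = 0 ∨ 1/3 = 1/3
v ∨ u = 1/3 ∨ 1/3 = 1/3
u ∨ u = 1/3 ∨ 1/3 = 1/3
(v ∨ u) → (u ∨ u) = 1/3 → 1/3 = 1
u ∨ w = 1/3 ∨ 1/3 = 1/3
u ↔ w = 1/3 ↔ 1/3 = 1
(u ∨ w) → (u ↔ w) = 1/3 → 1 = 1
((v ∨ u) → (u ∨ u)) ↔ ((u ∨ w) → (u ↔ w)) = 1 ↔ 1 = 1
u ↔ v = 1/3 ↔ 1/3 = 1
w ↔ (u ↔ v) = 1/3 ↔ 1 = 1/3
¬(w ↔ (u ↔ v)) = ¬1/3 = 2/3
(((v ∨ u) → (u ∨ u)) ↔ ((u ∨ w) → (u ↔ w))) ↔ ¬(w ↔ (u ↔ v)) = 1 ↔ 2/3 = 2/3
¬u = ¬1/3 = 2/3
¬u → v = 2/3 → 1/3 = 2/3
v ↔ u = 1/3 ↔ 1/3 = 1
(¬u → v) → (v ↔ u) = 2/3 → 1 = 1
((((v ∨ u) → (u ∨ u)) ↔ ((u ∨ w) → (u ↔ w))) ↔ ¬(w ↔ (u ↔ v))) ∨ ((¬u → v) → (v ↔ u)) = 2/3 ∨ 1 = 1
(¬(¬u → ((w → v) → (w ↔ u))) ∨ (((w → ¬u) ∨ (v → v)) → (v ∨ (u ∨ u)))) → (((((v ∨ u) → (u ∨ u)) ↔ ((u ∨ w) → (u ↔ w))) ↔ ¬(w ↔ (u ↔ v))) ∨ ((¬u → v) → (v ↔ u))) = 1/3 → 1 = 1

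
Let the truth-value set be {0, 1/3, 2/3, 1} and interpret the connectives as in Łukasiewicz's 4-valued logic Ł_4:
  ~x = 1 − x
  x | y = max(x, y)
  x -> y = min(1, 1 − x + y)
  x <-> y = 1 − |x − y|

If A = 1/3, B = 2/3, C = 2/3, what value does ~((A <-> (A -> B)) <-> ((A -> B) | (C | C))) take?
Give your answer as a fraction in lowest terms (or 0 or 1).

A -> B = 1/3 -> 2/3 = 1
A <-> (A -> B) = 1/3 <-> 1 = 1/3
A -> B = 1/3 -> 2/3 = 1
C | C = 2/3 | 2/3 = 2/3
(A -> B) | (C | C) = 1 | 2/3 = 1
(A <-> (A -> B)) <-> ((A -> B) | (C | C)) = 1/3 <-> 1 = 1/3
~((A <-> (A -> B)) <-> ((A -> B) | (C | C))) = ~1/3 = 2/3

2/3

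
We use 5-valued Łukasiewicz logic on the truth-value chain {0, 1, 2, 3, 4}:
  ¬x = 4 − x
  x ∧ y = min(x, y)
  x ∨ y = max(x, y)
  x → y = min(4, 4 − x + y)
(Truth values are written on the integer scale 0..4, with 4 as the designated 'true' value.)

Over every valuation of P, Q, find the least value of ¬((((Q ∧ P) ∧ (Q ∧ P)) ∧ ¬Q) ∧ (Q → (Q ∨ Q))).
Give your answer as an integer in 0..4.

2

Take P = 2, Q = 2:
Q ∧ P = 2 ∧ 2 = 2
Q ∧ P = 2 ∧ 2 = 2
(Q ∧ P) ∧ (Q ∧ P) = 2 ∧ 2 = 2
¬Q = ¬2 = 2
((Q ∧ P) ∧ (Q ∧ P)) ∧ ¬Q = 2 ∧ 2 = 2
Q ∨ Q = 2 ∨ 2 = 2
Q → (Q ∨ Q) = 2 → 2 = 4
(((Q ∧ P) ∧ (Q ∧ P)) ∧ ¬Q) ∧ (Q → (Q ∨ Q)) = 2 ∧ 4 = 2
¬((((Q ∧ P) ∧ (Q ∧ P)) ∧ ¬Q) ∧ (Q → (Q ∨ Q))) = ¬2 = 2
No assignment yields a value below 2, so this is the minimum.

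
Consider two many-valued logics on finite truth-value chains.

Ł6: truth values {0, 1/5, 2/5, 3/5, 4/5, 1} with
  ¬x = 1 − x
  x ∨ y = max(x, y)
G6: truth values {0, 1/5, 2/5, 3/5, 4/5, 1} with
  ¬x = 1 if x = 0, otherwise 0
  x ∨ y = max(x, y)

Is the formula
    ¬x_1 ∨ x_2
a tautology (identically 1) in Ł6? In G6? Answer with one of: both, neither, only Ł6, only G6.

neither

In Ł6: at x_1 = 1/5, x_2 = 0 the value is 4/5 — not a tautology.
In G6: at x_1 = 1/5, x_2 = 0 the value is 0 — not a tautology.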